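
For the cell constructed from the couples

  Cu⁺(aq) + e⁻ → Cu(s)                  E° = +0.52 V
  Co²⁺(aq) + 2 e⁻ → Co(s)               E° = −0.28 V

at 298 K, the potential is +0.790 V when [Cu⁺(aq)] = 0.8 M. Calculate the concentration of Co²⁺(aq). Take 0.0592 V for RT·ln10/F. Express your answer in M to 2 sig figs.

1.4 M

The Cu⁺/Cu couple has the larger reduction potential, so it is the cathode: E°cell = +0.52 − (−0.28) = +0.80 V and n = 2.
Rearranging E = E° − (0.0592/n)·log Q gives log Q = 2(+0.80 − (+0.790))/0.0592 = 0.338.
Balancing electrons gives 2 Cu⁺(aq) + Co(s) → 2 Cu(s) + Co²⁺(aq); thus Q = [Co²⁺(aq)] / [Cu⁺(aq)]^2.
Isolating [Co²⁺(aq)] in Q = 10^{0.338} yields log [Co²⁺(aq)] = 0.144, i.e. 1.4 M.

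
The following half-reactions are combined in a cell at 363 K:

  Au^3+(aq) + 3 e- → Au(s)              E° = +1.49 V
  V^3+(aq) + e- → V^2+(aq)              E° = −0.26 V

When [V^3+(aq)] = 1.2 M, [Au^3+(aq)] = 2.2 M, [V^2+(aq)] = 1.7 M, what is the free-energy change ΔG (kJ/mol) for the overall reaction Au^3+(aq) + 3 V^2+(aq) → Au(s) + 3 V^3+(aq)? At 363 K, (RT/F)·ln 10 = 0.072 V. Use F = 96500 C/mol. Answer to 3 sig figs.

−512 kJ/mol

The standard cell potential is +1.49 − (−0.26) = +1.75 V, with n = 3 electrons in the balanced equation.
Q = [V^3+(aq)]^3 / ([Au^3+(aq)]·[V^2+(aq)]^3) = 0.16, so log Q = −0.796 and E = +1.75 − (0.072/3)(−0.796) = +1.7691 V.
Then ΔG = −nFE = −3 × 96500 × +1.7691 J/mol = −512 kJ/mol.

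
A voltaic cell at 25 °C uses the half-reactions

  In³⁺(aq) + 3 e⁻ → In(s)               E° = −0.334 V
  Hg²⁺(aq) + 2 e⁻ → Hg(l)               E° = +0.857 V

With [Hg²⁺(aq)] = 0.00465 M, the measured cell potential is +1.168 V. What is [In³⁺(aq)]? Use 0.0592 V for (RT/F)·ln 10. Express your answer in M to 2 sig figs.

Hg²⁺/Hg is the cathode (higher E°); E°cell = +0.857 − (−0.334) = +1.191 V with n = 6.
From the Nernst equation, log Q = n(E° − E)/0.0592 = 6·(+1.191 − (+1.168))/0.0592 = 2.331.
For 3 Hg²⁺(aq) + 2 In(s) → 3 Hg(l) + 2 In³⁺(aq), the reaction quotient is Q = [In³⁺(aq)]^2 / [Hg²⁺(aq)]^3.
Substituting the known concentrations and solving, log [In³⁺(aq)] = −2.333 and [In³⁺(aq)] = 0.0046 M.

0.0046 M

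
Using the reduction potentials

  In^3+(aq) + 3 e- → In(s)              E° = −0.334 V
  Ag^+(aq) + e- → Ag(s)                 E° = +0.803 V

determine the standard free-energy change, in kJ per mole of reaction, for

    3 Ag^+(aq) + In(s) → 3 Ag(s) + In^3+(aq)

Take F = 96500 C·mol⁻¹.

−329 kJ/mol

In the reaction as written Ag^+(aq) is reduced, so the Ag⁺/Ag couple is the cathode and In³⁺/In is the anode.
E°cell = +0.803 − (−0.334) = +1.137 V; balancing electrons gives n = 3.
ΔG° = −nFE°cell = −(3)(96500)(+1.137) J/mol = −329 kJ/mol.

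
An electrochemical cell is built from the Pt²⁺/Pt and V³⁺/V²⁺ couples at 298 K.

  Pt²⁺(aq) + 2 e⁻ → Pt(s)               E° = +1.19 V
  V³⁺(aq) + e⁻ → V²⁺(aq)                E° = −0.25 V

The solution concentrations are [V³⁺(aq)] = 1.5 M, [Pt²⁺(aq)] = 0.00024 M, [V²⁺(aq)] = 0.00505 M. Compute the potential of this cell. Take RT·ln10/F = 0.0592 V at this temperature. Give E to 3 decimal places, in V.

+1.186 V

Pt²⁺/Pt is reduced (cathode, E° = +1.19 V) and V³⁺/V²⁺ is oxidized (anode).
The standard potential is +1.19 − (−0.25) = +1.44 V and the balanced reaction transfers n = 2 electrons.
The balanced reaction is Pt²⁺(aq) + 2 V²⁺(aq) → Pt(s) + 2 V³⁺(aq), so Q = [V³⁺(aq)]^2 / ([Pt²⁺(aq)]·[V²⁺(aq)]^2) = 3.68×10^8 and log Q = 8.565.
Applying E = E° − (RT ln10/nF)·log Q gives +1.44 − (0.0592/2)(8.565) = +1.186 V.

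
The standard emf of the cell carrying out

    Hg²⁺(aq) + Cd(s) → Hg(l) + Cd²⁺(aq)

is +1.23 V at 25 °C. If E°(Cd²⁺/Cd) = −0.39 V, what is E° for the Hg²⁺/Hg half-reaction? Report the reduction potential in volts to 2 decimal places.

+0.84 V

In the reaction as written the Hg²⁺/Hg couple is reduced (cathode) and Cd²⁺/Cd is oxidized (anode), so E°cell = E°(Hg²⁺/Hg) − E°(Cd²⁺/Cd).
E°(Hg²⁺/Hg) = E°cell + E°(anode) = +1.23 + (−0.39) = +0.84 V.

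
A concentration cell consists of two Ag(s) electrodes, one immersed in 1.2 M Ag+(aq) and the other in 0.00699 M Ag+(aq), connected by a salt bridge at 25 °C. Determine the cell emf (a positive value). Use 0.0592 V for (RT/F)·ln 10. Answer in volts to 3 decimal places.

For a concentration cell E°cell = 0, since both electrodes use the same couple.
The compartment with the higher Ag+(aq) concentration (1.2 M) acts as the cathode; ions are reduced there and produced at the dilute (0.00699 M) anode.
With n = 1, Ecell = −(0.0592/1)·log([dilute]/[conc]) = −(0.0592/1)·log(0.00699/1.2) = +0.132 V.

0.132 V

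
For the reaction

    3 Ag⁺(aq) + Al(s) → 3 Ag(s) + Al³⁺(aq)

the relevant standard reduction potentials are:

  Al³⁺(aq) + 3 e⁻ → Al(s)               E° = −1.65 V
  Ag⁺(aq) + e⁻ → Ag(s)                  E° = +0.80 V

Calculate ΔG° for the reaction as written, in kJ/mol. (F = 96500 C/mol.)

In the reaction as written Ag⁺(aq) is reduced, so the Ag⁺/Ag couple is the cathode and Al³⁺/Al is the anode.
E°cell = +0.80 − (−1.65) = +2.45 V; balancing electrons gives n = 3.
ΔG° = −nFE°cell = −(3)(96500)(+2.45) J/mol = −709 kJ/mol.

−709 kJ/mol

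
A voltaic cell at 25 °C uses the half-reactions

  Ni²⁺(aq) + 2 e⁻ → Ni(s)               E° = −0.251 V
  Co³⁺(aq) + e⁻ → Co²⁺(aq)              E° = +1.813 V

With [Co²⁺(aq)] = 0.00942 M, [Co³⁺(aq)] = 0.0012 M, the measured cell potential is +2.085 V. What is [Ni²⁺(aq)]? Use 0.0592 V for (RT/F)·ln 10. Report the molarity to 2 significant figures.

0.0032 M

The Co³⁺/Co²⁺ couple has the larger reduction potential, so it is the cathode: E°cell = +1.813 − (−0.251) = +2.064 V and n = 2.
From the Nernst equation, log Q = n(E° − E)/0.0592 = 2·(+2.064 − (+2.085))/0.0592 = −0.709.
Balancing electrons gives 2 Co³⁺(aq) + Ni(s) → 2 Co²⁺(aq) + Ni²⁺(aq); thus Q = ([Co²⁺(aq)]^2·[Ni²⁺(aq)]) / [Co³⁺(aq)]^2.
Substituting the known concentrations and solving, log [Ni²⁺(aq)] = −2.499 and [Ni²⁺(aq)] = 0.0032 M.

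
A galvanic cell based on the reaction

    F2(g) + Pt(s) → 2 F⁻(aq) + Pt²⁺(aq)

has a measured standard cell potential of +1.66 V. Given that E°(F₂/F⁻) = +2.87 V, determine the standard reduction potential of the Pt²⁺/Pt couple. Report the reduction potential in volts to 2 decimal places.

+1.21 V

In the reaction as written the F₂/F⁻ couple is reduced (cathode) and Pt²⁺/Pt is oxidized (anode), so E°cell = E°(F₂/F⁻) − E°(Pt²⁺/Pt).
E°(Pt²⁺/Pt) = E°(cathode) − E°cell = +2.87 − (+1.66) = +1.21 V.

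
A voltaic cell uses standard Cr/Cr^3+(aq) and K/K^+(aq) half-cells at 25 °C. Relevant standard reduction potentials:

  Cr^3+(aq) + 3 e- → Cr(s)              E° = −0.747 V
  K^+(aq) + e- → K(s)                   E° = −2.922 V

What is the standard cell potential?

+2.175 V

Of the two couples in this cell, the one with the more positive reduction potential is reduced at the cathode: here that is Cr³⁺/Cr (−0.747 V); K⁺/K (−2.922 V) is the anode.
E°cell = E°(cathode) − E°(anode) = −0.747 − (−2.922) = +2.175 V.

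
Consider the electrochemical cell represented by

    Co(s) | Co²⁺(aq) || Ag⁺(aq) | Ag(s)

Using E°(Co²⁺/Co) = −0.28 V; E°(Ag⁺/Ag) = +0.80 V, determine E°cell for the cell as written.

By convention the left-hand electrode in cell notation is the anode (oxidation) and the right-hand electrode is the cathode (reduction).
E°cell = E°(right) − E°(left) = +0.80 − (−0.28) = +1.08 V.

+1.08 V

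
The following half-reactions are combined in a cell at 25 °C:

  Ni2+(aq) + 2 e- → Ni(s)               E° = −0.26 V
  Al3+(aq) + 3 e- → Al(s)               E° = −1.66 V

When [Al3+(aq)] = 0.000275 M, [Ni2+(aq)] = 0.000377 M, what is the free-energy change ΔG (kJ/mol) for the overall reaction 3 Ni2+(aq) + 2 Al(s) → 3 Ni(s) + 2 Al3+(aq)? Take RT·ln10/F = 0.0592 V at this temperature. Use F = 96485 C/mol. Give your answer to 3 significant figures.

With Ni²⁺/Ni reduced at the cathode, E°cell = −0.26 − (−1.66) = +1.40 V and n = 6.
Here Q = [Al3+(aq)]^2 / [Ni2+(aq)]^3 = 1.41×10^3 (log Q = 3.150), giving E = +1.40 − (0.0592/6)·(3.150) = +1.3689 V.
ΔG = −nFE = −(6)(96485)(+1.3689) J/mol = −792 kJ/mol.

−792 kJ/mol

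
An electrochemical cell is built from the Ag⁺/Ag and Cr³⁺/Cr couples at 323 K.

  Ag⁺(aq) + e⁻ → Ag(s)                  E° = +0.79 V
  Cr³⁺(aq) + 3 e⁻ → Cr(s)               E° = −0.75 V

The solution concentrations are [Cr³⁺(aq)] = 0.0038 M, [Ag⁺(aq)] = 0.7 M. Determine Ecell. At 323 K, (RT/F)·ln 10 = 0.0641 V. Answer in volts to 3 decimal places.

Ag⁺/Ag is reduced (cathode, E° = +0.79 V) and Cr³⁺/Cr is oxidized (anode).
E°cell = +0.79 − (−0.75) = +1.54 V, with n = 3 electrons transferred.
The balanced reaction is 3 Ag⁺(aq) + Cr(s) → 3 Ag(s) + Cr³⁺(aq), so Q = [Cr³⁺(aq)] / [Ag⁺(aq)]^3 = 0.0111 and log Q = −1.956.
E = E° − (0.0641/n)·log Q = +1.54 − (0.0641/3)(−1.956) = +1.582 V.

+1.582 V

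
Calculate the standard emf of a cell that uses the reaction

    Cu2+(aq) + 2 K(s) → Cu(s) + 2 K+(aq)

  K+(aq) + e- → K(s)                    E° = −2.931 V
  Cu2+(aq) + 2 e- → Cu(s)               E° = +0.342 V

In the reaction as written, Cu2+(aq) is reduced (cathode) and K+(aq) is produced by oxidation at the anode.
E°cell = E°(cathode) − E°(anode) = +0.342 − (−2.931) = +3.273 V.
The positive value indicates the reaction is spontaneous as written.

+3.273 V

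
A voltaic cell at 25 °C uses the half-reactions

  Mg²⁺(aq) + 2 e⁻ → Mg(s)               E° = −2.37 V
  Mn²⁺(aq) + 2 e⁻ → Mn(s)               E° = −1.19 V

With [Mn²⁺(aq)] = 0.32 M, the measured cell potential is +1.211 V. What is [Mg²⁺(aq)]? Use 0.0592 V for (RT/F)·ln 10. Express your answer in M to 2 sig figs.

The Mn²⁺/Mn couple has the larger reduction potential, so it is the cathode: E°cell = −1.19 − (−2.37) = +1.18 V and n = 2.
From the Nernst equation, log Q = n(E° − E)/0.0592 = 2·(+1.18 − (+1.211))/0.0592 = −1.047.
The balanced reaction is Mn²⁺(aq) + Mg(s) → Mn(s) + Mg²⁺(aq), so Q = [Mg²⁺(aq)] / [Mn²⁺(aq)].
Solving for the unknown gives log [Mg²⁺(aq)] = −1.542, so [Mg²⁺(aq)] ≈ 0.029 M.

0.029 M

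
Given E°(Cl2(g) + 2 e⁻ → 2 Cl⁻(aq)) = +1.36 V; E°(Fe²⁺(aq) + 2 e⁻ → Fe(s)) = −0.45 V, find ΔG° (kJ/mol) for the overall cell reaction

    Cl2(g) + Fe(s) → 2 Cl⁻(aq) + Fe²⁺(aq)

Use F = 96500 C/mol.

In the reaction as written Cl2(g) is reduced, so the Cl₂/Cl⁻ couple is the cathode and Fe²⁺/Fe is the anode.
E°cell = +1.36 − (−0.45) = +1.81 V; balancing electrons gives n = 2.
ΔG° = −nFE°cell = −(2)(96500)(+1.81) J/mol = −349 kJ/mol.

−349 kJ/mol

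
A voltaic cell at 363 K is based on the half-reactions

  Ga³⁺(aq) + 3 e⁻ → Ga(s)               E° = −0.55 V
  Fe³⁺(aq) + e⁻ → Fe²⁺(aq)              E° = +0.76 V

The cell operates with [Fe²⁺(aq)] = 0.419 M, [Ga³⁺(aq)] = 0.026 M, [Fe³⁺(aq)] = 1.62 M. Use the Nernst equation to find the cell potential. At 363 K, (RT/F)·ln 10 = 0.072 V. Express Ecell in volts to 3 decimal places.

Fe³⁺/Fe²⁺ is reduced (cathode, E° = +0.76 V) and Ga³⁺/Ga is oxidized (anode).
The standard potential is +0.76 − (−0.55) = +1.31 V and the balanced reaction transfers n = 3 electrons.
The balanced reaction is 3 Fe³⁺(aq) + Ga(s) → 3 Fe²⁺(aq) + Ga³⁺(aq), so Q = ([Fe²⁺(aq)]^3·[Ga³⁺(aq)]) / [Fe³⁺(aq)]^3 = 0.00045 and log Q = −3.347.
By the Nernst equation, E = +1.31 − (0.072/3)·(−3.347) = +1.390 V.

+1.390 V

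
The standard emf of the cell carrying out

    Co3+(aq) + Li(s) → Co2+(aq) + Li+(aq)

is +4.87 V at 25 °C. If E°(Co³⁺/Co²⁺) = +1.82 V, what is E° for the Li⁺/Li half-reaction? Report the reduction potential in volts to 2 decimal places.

In the reaction as written the Co³⁺/Co²⁺ couple is reduced (cathode) and Li⁺/Li is oxidized (anode), so E°cell = E°(Co³⁺/Co²⁺) − E°(Li⁺/Li).
E°(Li⁺/Li) = E°(cathode) − E°cell = +1.82 − (+4.87) = −3.05 V.

−3.05 V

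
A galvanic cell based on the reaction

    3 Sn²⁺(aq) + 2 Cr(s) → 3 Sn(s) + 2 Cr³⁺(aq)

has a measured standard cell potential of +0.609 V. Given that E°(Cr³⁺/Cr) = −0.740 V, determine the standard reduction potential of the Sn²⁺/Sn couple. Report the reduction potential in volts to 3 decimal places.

−0.131 V

In the reaction as written the Sn²⁺/Sn couple is reduced (cathode) and Cr³⁺/Cr is oxidized (anode), so E°cell = E°(Sn²⁺/Sn) − E°(Cr³⁺/Cr).
E°(Sn²⁺/Sn) = E°cell + E°(anode) = +0.609 + (−0.740) = −0.131 V.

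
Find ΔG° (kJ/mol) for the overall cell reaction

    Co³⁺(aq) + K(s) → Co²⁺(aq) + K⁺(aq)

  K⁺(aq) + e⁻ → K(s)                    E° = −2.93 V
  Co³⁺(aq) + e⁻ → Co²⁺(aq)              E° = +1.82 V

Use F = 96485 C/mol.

−458 kJ/mol

In the reaction as written Co³⁺(aq) is reduced, so the Co³⁺/Co²⁺ couple is the cathode and K⁺/K is the anode.
E°cell = +1.82 − (−2.93) = +4.75 V; balancing electrons gives n = 1.
ΔG° = −nFE°cell = −(1)(96485)(+4.75) J/mol = −458 kJ/mol.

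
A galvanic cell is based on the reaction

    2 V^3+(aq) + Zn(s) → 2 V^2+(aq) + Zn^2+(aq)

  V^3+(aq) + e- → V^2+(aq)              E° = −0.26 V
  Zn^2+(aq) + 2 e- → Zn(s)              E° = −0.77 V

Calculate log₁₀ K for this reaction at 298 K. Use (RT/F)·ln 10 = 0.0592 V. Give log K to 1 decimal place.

The V³⁺/V²⁺ couple is reduced (cathode); E°cell = −0.26 − (−0.77) = +0.51 V with n = 2.
At equilibrium E = 0, so log K = nE°cell / 0.0592 = (2)(+0.51) / 0.0592 = 17.2.

log K = 17.2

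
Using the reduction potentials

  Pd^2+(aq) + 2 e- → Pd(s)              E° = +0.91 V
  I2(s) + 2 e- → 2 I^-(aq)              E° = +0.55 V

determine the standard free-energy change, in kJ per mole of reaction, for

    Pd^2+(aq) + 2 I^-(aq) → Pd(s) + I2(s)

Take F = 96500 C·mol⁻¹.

−69.5 kJ/mol

In the reaction as written Pd^2+(aq) is reduced, so the Pd²⁺/Pd couple is the cathode and I₂/I⁻ is the anode.
E°cell = +0.91 − (+0.55) = +0.36 V; balancing electrons gives n = 2.
ΔG° = −nFE°cell = −(2)(96500)(+0.36) J/mol = −69.5 kJ/mol.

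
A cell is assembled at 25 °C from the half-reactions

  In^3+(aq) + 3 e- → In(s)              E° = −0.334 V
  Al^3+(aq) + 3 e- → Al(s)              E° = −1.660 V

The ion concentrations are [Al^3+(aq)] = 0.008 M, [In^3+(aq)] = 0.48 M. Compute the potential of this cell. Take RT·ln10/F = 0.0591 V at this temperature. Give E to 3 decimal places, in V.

+1.361 V

In³⁺/In is reduced (cathode, E° = −0.334 V) and Al³⁺/Al is oxidized (anode).
E°cell = −0.334 − (−1.660) = +1.326 V, with n = 3 electrons transferred.
The balanced reaction is In^3+(aq) + Al(s) → In(s) + Al^3+(aq), so Q = [Al^3+(aq)] / [In^3+(aq)] = 0.0167 and log Q = −1.778.
Applying E = E° − (RT ln10/nF)·log Q gives +1.326 − (0.0591/3)(−1.778) = +1.361 V.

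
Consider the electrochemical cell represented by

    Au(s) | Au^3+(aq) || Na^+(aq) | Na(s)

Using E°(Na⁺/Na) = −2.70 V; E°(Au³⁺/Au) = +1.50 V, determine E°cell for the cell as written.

−4.20 V

By convention the left-hand electrode in cell notation is the anode (oxidation) and the right-hand electrode is the cathode (reduction).
E°cell = E°(right) − E°(left) = −2.70 − (+1.50) = −4.20 V.
The negative sign shows that, as written, the cell would require an external voltage to drive the reaction.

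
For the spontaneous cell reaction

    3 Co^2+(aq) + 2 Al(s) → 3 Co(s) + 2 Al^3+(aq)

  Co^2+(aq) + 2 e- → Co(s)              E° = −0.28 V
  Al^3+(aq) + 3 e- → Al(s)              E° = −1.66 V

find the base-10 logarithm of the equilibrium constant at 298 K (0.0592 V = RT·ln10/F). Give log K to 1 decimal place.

log K = 139.9

The Co²⁺/Co couple is reduced (cathode); E°cell = −0.28 − (−1.66) = +1.38 V with n = 6.
At equilibrium E = 0, so log K = nE°cell / 0.0592 = (6)(+1.38) / 0.0592 = 139.9.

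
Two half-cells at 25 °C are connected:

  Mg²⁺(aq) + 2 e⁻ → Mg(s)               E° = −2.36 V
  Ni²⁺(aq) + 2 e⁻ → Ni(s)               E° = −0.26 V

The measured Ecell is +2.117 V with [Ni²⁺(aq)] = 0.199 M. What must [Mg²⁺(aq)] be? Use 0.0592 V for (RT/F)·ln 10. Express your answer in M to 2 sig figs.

0.053 M

With Ni²⁺/Ni at the cathode and Mg²⁺/Mg at the anode, E°cell = −0.26 − (−2.36) = +2.10 V (n = 2).
Since E = E° − (0.0592/n)·log Q, log Q = n(E° − E)/0.0592 = −0.574.
Balancing electrons gives Ni²⁺(aq) + Mg(s) → Ni(s) + Mg²⁺(aq); thus Q = [Mg²⁺(aq)] / [Ni²⁺(aq)].
Solving for the unknown gives log [Mg²⁺(aq)] = −1.275, so [Mg²⁺(aq)] ≈ 0.053 M.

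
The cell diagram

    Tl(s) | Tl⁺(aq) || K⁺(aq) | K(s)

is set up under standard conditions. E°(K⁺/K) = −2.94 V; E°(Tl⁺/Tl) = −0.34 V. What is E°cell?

By convention the left-hand electrode in cell notation is the anode (oxidation) and the right-hand electrode is the cathode (reduction).
E°cell = E°(right) − E°(left) = −2.94 − (−0.34) = −2.60 V.
The negative sign shows that, as written, the cell would require an external voltage to drive the reaction.

−2.60 V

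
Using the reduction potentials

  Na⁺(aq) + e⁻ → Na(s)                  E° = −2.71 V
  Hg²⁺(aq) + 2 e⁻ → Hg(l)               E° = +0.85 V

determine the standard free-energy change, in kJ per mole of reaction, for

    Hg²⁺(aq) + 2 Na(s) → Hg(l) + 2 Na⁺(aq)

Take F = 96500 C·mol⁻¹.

In the reaction as written Hg²⁺(aq) is reduced, so the Hg²⁺/Hg couple is the cathode and Na⁺/Na is the anode.
E°cell = +0.85 − (−2.71) = +3.56 V; balancing electrons gives n = 2.
ΔG° = −nFE°cell = −(2)(96500)(+3.56) J/mol = −687 kJ/mol.

−687 kJ/mol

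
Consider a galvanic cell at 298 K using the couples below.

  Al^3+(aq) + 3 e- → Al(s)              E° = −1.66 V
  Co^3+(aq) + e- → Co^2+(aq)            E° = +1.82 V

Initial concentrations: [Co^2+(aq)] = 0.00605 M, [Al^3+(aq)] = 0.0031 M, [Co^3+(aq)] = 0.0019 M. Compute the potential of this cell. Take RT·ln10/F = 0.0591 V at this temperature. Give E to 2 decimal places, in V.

Co³⁺/Co²⁺ is reduced (cathode, E° = +1.82 V) and Al³⁺/Al is oxidized (anode).
The standard potential is +1.82 − (−1.66) = +3.48 V and the balanced reaction transfers n = 3 electrons.
For the overall reaction 3 Co^3+(aq) + Al(s) → 3 Co^2+(aq) + Al^3+(aq), Q = ([Co^2+(aq)]^3·[Al^3+(aq)]) / [Co^3+(aq)]^3 = 0.1, giving log Q = −1.000.
By the Nernst equation, E = +3.48 − (0.0591/3)·(−1.000) = +3.50 V.

+3.50 V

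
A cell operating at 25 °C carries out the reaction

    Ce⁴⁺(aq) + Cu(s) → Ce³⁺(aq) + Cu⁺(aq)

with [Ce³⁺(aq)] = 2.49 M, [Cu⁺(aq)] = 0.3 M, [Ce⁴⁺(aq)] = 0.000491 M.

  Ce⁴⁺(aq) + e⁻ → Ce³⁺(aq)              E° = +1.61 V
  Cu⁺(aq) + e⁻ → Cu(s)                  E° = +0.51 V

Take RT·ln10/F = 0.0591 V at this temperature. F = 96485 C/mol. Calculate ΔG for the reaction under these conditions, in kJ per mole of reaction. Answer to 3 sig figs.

−88.0 kJ/mol

The standard cell potential is +1.61 − (+0.51) = +1.10 V, with n = 1 electron in the balanced equation.
Here Q = ([Ce³⁺(aq)]·[Cu⁺(aq)]) / [Ce⁴⁺(aq)] = 1.52×10^3 (log Q = 3.182), giving E = +1.10 − (0.0591/1)·(3.182) = +0.9119 V.
Then ΔG = −nFE = −1 × 96485 × +0.9119 J/mol = −88.0 kJ/mol.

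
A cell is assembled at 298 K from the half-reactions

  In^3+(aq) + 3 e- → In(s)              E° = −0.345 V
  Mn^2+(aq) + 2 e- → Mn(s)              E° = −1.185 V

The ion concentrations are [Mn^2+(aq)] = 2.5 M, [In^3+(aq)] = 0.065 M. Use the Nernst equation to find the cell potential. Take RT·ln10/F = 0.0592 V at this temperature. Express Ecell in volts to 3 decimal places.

+0.805 V

The In³⁺/In couple has the more positive E°, so it is the cathode; Mn²⁺/Mn is the anode.
The standard potential is −0.345 − (−1.185) = +0.840 V and the balanced reaction transfers n = 6 electrons.
For the overall reaction 2 In^3+(aq) + 3 Mn(s) → 2 In(s) + 3 Mn^2+(aq), Q = [Mn^2+(aq)]^3 / [In^3+(aq)]^2 = 3.7×10^3, giving log Q = 3.568.
E = E° − (0.0592/n)·log Q = +0.840 − (0.0592/6)(3.568) = +0.805 V.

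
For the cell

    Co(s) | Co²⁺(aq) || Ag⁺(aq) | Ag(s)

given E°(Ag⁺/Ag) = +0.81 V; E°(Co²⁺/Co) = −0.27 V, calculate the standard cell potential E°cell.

+1.08 V

By convention the left-hand electrode in cell notation is the anode (oxidation) and the right-hand electrode is the cathode (reduction).
E°cell = E°(right) − E°(left) = +0.81 − (−0.27) = +1.08 V.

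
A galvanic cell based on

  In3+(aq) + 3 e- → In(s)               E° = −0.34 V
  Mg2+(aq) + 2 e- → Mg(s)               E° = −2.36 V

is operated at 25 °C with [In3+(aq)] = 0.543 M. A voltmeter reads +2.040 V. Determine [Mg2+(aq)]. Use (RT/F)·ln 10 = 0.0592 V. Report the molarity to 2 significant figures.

In³⁺/In is the cathode (higher E°); E°cell = −0.34 − (−2.36) = +2.02 V with n = 6.
Since E = E° − (0.0592/n)·log Q, log Q = n(E° − E)/0.0592 = −2.027.
Balancing electrons gives 2 In3+(aq) + 3 Mg(s) → 2 In(s) + 3 Mg2+(aq); thus Q = [Mg2+(aq)]^3 / [In3+(aq)]^2.
Substituting the known concentrations and solving, log [Mg2+(aq)] = −0.852 and [Mg2+(aq)] = 0.14 M.

0.14 M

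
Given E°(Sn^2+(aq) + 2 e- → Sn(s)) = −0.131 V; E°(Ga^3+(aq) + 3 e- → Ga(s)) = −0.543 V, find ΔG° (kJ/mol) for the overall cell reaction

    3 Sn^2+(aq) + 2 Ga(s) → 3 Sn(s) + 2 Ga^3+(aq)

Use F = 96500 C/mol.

In the reaction as written Sn^2+(aq) is reduced, so the Sn²⁺/Sn couple is the cathode and Ga³⁺/Ga is the anode.
E°cell = −0.131 − (−0.543) = +0.412 V; balancing electrons gives n = 6.
ΔG° = −nFE°cell = −(6)(96500)(+0.412) J/mol = −239 kJ/mol.

−239 kJ/mol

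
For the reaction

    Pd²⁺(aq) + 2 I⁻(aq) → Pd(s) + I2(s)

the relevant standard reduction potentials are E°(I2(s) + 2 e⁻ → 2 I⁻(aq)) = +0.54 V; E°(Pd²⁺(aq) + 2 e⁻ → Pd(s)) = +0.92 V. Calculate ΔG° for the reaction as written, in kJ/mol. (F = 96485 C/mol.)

In the reaction as written Pd²⁺(aq) is reduced, so the Pd²⁺/Pd couple is the cathode and I₂/I⁻ is the anode.
E°cell = +0.92 − (+0.54) = +0.38 V; balancing electrons gives n = 2.
ΔG° = −nFE°cell = −(2)(96485)(+0.38) J/mol = −73.3 kJ/mol.

−73.3 kJ/mol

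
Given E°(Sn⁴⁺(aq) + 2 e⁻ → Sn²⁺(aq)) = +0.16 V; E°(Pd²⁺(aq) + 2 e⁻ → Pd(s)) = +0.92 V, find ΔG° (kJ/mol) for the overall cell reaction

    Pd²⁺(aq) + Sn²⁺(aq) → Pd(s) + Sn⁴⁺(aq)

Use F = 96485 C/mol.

−147 kJ/mol

In the reaction as written Pd²⁺(aq) is reduced, so the Pd²⁺/Pd couple is the cathode and Sn⁴⁺/Sn²⁺ is the anode.
E°cell = +0.92 − (+0.16) = +0.76 V; balancing electrons gives n = 2.
ΔG° = −nFE°cell = −(2)(96485)(+0.76) J/mol = −147 kJ/mol.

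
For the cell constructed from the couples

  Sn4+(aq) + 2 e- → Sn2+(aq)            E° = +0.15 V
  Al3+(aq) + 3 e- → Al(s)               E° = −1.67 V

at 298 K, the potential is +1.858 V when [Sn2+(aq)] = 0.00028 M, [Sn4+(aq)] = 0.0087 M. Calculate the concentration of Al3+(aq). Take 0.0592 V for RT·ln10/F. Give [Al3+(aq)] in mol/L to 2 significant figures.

Sn⁴⁺/Sn²⁺ is the cathode (higher E°); E°cell = +0.15 − (−1.67) = +1.82 V with n = 6.
Since E = E° − (0.0592/n)·log Q, log Q = n(E° − E)/0.0592 = −3.851.
The balanced reaction is 3 Sn4+(aq) + 2 Al(s) → 3 Sn2+(aq) + 2 Al3+(aq), so Q = ([Sn2+(aq)]^3·[Al3+(aq)]^2) / [Sn4+(aq)]^3.
Solving for the unknown gives log [Al3+(aq)] = 0.313, so [Al3+(aq)] ≈ 2.1 M.

2.1 M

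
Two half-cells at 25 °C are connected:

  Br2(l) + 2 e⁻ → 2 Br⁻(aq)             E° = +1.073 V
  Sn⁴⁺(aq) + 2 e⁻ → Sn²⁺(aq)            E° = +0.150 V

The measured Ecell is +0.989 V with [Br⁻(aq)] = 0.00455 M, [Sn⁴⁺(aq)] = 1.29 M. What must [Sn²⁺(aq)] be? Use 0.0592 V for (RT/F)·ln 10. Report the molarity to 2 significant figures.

0.0045 M

The Br₂/Br⁻ couple has the larger reduction potential, so it is the cathode: E°cell = +1.073 − (+0.150) = +0.923 V and n = 2.
From the Nernst equation, log Q = n(E° − E)/0.0592 = 2·(+0.923 − (+0.989))/0.0592 = −2.230.
For Br2(l) + Sn²⁺(aq) → 2 Br⁻(aq) + Sn⁴⁺(aq), the reaction quotient is Q = ([Br⁻(aq)]^2·[Sn⁴⁺(aq)]) / [Sn²⁺(aq)].
Substituting the known concentrations and solving, log [Sn²⁺(aq)] = −2.343 and [Sn²⁺(aq)] = 0.0045 M.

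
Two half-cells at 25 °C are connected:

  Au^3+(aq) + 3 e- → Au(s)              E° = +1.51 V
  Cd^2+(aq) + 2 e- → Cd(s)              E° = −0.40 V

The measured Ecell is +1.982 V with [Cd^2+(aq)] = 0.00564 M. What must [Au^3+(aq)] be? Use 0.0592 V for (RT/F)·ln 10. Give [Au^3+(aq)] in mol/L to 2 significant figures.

1.9 M

With Au³⁺/Au at the cathode and Cd²⁺/Cd at the anode, E°cell = +1.51 − (−0.40) = +1.91 V (n = 6).
Rearranging E = E° − (0.0592/n)·log Q gives log Q = 6(+1.91 − (+1.982))/0.0592 = −7.297.
For 2 Au^3+(aq) + 3 Cd(s) → 2 Au(s) + 3 Cd^2+(aq), the reaction quotient is Q = [Cd^2+(aq)]^3 / [Au^3+(aq)]^2.
Isolating [Au^3+(aq)] in Q = 10^{−7.297} yields log [Au^3+(aq)] = 0.275, i.e. 1.9 M.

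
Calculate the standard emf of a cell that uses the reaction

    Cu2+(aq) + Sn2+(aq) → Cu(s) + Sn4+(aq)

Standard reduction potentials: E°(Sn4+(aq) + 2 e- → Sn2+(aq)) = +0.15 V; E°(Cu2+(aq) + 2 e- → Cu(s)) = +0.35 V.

+0.20 V

Cu2+(aq) gains electrons, so the Cu²⁺/Cu couple is the cathode; the Sn⁴⁺/Sn²⁺ couple is the anode.
E°cell = E°(cathode) − E°(anode) = +0.35 − (+0.15) = +0.20 V.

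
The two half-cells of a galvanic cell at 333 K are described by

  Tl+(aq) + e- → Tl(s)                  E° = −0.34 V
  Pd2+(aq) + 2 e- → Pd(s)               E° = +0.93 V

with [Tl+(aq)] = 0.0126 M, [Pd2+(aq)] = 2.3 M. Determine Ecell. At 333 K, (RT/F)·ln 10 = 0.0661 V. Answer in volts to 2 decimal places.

+1.41 V

Pd²⁺/Pd is reduced (cathode, E° = +0.93 V) and Tl⁺/Tl is oxidized (anode).
The standard potential is +0.93 − (−0.34) = +1.27 V and the balanced reaction transfers n = 2 electrons.
Balancing gives Pd2+(aq) + 2 Tl(s) → Pd(s) + 2 Tl+(aq); hence Q = [Tl+(aq)]^2 / [Pd2+(aq)] = 6.9×10^−5 (log Q = −4.161).
E = E° − (0.0661/n)·log Q = +1.27 − (0.0661/2)(−4.161) = +1.41 V.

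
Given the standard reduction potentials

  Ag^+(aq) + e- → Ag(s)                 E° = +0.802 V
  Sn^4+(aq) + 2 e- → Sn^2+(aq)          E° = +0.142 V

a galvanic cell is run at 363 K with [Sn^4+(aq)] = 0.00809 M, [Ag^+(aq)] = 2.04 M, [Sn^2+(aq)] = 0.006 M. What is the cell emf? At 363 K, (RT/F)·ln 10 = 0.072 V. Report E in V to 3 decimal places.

+0.678 V

The Ag⁺/Ag couple has the more positive E°, so it is the cathode; Sn⁴⁺/Sn²⁺ is the anode.
The standard potential is +0.802 − (+0.142) = +0.660 V and the balanced reaction transfers n = 2 electrons.
Balancing gives 2 Ag^+(aq) + Sn^2+(aq) → 2 Ag(s) + Sn^4+(aq); hence Q = [Sn^4+(aq)] / ([Ag^+(aq)]^2·[Sn^2+(aq)]) = 0.324 (log Q = −0.489).
By the Nernst equation, E = +0.660 − (0.072/2)·(−0.489) = +0.678 V.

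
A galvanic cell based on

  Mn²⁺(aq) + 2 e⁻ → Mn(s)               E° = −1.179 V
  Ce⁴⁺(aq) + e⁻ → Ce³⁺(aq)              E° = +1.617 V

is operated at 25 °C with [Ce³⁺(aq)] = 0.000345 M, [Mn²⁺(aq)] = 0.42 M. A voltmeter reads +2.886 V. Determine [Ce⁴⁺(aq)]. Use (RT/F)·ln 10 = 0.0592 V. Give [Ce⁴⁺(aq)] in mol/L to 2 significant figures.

The Ce⁴⁺/Ce³⁺ couple has the larger reduction potential, so it is the cathode: E°cell = +1.617 − (−1.179) = +2.796 V and n = 2.
From the Nernst equation, log Q = n(E° − E)/0.0592 = 2·(+2.796 − (+2.886))/0.0592 = −3.041.
The balanced reaction is 2 Ce⁴⁺(aq) + Mn(s) → 2 Ce³⁺(aq) + Mn²⁺(aq), so Q = ([Ce³⁺(aq)]^2·[Mn²⁺(aq)]) / [Ce⁴⁺(aq)]^2.
Solving for the unknown gives log [Ce⁴⁺(aq)] = −2.130, so [Ce⁴⁺(aq)] ≈ 0.0074 M.

0.0074 M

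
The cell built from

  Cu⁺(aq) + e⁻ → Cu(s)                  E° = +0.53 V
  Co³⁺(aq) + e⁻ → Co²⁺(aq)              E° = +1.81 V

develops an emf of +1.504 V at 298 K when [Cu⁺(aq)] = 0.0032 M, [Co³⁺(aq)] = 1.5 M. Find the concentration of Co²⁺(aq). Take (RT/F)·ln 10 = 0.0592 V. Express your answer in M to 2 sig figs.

Co³⁺/Co²⁺ is the cathode (higher E°); E°cell = +1.81 − (+0.53) = +1.28 V with n = 1.
Since E = E° − (0.0592/n)·log Q, log Q = n(E° − E)/0.0592 = −3.784.
For Co³⁺(aq) + Cu(s) → Co²⁺(aq) + Cu⁺(aq), the reaction quotient is Q = ([Co²⁺(aq)]·[Cu⁺(aq)]) / [Co³⁺(aq)].
Solving for the unknown gives log [Co²⁺(aq)] = −1.113, so [Co²⁺(aq)] ≈ 0.077 M.

0.077 M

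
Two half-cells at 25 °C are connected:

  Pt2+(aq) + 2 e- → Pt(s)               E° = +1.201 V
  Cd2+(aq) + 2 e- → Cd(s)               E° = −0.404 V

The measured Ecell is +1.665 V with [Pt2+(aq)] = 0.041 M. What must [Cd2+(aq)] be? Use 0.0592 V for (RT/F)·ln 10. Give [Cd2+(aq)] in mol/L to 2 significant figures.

Pt²⁺/Pt is the cathode (higher E°); E°cell = +1.201 − (−0.404) = +1.605 V with n = 2.
Since E = E° − (0.0592/n)·log Q, log Q = n(E° − E)/0.0592 = −2.027.
For Pt2+(aq) + Cd(s) → Pt(s) + Cd2+(aq), the reaction quotient is Q = [Cd2+(aq)] / [Pt2+(aq)].
Solving for the unknown gives log [Cd2+(aq)] = −3.414, so [Cd2+(aq)] ≈ 0.00039 M.

0.00039 M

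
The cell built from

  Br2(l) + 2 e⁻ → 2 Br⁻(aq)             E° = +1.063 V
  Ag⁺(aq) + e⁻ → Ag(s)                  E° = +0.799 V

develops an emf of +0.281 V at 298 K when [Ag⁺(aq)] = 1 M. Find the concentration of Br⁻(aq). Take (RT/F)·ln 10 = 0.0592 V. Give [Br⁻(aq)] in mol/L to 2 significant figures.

0.52 M

The Br₂/Br⁻ couple has the larger reduction potential, so it is the cathode: E°cell = +1.063 − (+0.799) = +0.264 V and n = 2.
From the Nernst equation, log Q = n(E° − E)/0.0592 = 2·(+0.264 − (+0.281))/0.0592 = −0.574.
For Br2(l) + 2 Ag(s) → 2 Br⁻(aq) + 2 Ag⁺(aq), the reaction quotient is Q = [Br⁻(aq)]^2·[Ag⁺(aq)]^2.
Isolating [Br⁻(aq)] in Q = 10^{−0.574} yields log [Br⁻(aq)] = −0.287, i.e. 0.52 M.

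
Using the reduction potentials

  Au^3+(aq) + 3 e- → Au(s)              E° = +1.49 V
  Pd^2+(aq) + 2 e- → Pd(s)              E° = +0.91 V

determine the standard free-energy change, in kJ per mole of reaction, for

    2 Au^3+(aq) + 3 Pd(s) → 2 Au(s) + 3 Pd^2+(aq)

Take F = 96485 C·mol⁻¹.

In the reaction as written Au^3+(aq) is reduced, so the Au³⁺/Au couple is the cathode and Pd²⁺/Pd is the anode.
E°cell = +1.49 − (+0.91) = +0.58 V; balancing electrons gives n = 6.
ΔG° = −nFE°cell = −(6)(96485)(+0.58) J/mol = −336 kJ/mol.

−336 kJ/mol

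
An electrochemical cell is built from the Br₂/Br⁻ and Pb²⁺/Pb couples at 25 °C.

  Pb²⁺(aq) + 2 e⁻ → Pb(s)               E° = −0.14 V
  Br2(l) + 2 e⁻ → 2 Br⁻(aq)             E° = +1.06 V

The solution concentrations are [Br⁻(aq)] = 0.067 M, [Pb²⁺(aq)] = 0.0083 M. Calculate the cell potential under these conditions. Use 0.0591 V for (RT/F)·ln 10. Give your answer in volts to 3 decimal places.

+1.331 V

The Br₂/Br⁻ couple has the more positive E°, so it is the cathode; Pb²⁺/Pb is the anode.
E°cell = E°cat − E°an = +1.06 − (−0.14) = +1.20 V; n = 2.
For the overall reaction Br2(l) + Pb(s) → 2 Br⁻(aq) + Pb²⁺(aq), Q = [Br⁻(aq)]^2·[Pb²⁺(aq)] = 3.73×10^−5, giving log Q = −4.429.
E = E° − (0.0591/n)·log Q = +1.20 − (0.0591/2)(−4.429) = +1.331 V.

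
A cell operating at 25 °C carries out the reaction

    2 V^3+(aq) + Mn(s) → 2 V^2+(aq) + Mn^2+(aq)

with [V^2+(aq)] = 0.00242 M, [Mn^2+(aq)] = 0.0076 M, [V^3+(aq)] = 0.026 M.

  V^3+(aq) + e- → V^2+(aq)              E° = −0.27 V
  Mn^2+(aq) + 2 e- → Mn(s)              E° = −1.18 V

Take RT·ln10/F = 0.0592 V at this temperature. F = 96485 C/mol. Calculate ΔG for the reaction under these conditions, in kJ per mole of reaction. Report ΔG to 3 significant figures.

−199 kJ/mol

E°cell = −0.27 − (−1.18) = +0.91 V; the balanced reaction transfers n = 2 electrons.
The reaction quotient is ([V^2+(aq)]^2·[Mn^2+(aq)]) / [V^3+(aq)]^2 = 6.58×10^−5; by Nernst, E = +0.91 − (0.0592/2)(−4.182) = +1.0338 V.
Finally ΔG = −nFE = −(2)(96485 C/mol)(+1.0338 V) = −199 kJ/mol.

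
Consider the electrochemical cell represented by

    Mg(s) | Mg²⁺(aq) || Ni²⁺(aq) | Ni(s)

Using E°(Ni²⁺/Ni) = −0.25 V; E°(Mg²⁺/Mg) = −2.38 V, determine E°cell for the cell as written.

By convention the left-hand electrode in cell notation is the anode (oxidation) and the right-hand electrode is the cathode (reduction).
E°cell = E°(right) − E°(left) = −0.25 − (−2.38) = +2.13 V.

+2.13 V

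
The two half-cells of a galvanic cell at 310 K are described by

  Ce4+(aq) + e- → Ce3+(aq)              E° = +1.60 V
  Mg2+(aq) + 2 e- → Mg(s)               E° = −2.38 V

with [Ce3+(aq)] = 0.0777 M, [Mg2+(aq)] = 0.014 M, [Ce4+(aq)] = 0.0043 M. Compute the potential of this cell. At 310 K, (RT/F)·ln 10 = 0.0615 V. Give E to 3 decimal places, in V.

+3.960 V

Ce⁴⁺/Ce³⁺ is reduced (cathode, E° = +1.60 V) and Mg²⁺/Mg is oxidized (anode).
E°cell = +1.60 − (−2.38) = +3.98 V, with n = 2 electrons transferred.
The balanced reaction is 2 Ce4+(aq) + Mg(s) → 2 Ce3+(aq) + Mg2+(aq), so Q = ([Ce3+(aq)]^2·[Mg2+(aq)]) / [Ce4+(aq)]^2 = 4.57 and log Q = 0.660.
Applying E = E° − (RT ln10/nF)·log Q gives +3.98 − (0.0615/2)(0.660) = +3.960 V.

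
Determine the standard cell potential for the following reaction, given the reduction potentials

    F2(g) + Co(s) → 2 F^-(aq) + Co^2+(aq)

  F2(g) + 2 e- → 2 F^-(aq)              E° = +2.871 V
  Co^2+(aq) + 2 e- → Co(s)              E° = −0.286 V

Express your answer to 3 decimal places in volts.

F2(g) gains electrons, so the F₂/F⁻ couple is the cathode; the Co²⁺/Co couple is the anode.
E°cell = E°(cathode) − E°(anode) = +2.871 − (−0.286) = +3.157 V.
The positive value indicates the reaction is spontaneous as written.

+3.157 V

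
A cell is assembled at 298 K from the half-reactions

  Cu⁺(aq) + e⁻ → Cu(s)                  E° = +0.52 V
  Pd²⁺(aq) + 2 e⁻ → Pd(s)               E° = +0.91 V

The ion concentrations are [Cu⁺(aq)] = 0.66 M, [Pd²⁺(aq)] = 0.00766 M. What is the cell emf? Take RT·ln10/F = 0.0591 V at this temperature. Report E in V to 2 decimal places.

The Pd²⁺/Pd couple has the more positive E°, so it is the cathode; Cu⁺/Cu is the anode.
E°cell = +0.91 − (+0.52) = +0.39 V, with n = 2 electrons transferred.
The balanced reaction is Pd²⁺(aq) + 2 Cu(s) → Pd(s) + 2 Cu⁺(aq), so Q = [Cu⁺(aq)]^2 / [Pd²⁺(aq)] = 56.9 and log Q = 1.755.
By the Nernst equation, E = +0.39 − (0.0591/2)·(1.755) = +0.34 V.

+0.34 V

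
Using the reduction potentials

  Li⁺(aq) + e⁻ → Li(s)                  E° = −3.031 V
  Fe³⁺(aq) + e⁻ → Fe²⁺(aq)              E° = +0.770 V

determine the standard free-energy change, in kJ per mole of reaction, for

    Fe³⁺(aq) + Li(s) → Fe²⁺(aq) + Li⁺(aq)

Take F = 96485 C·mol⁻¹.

In the reaction as written Fe³⁺(aq) is reduced, so the Fe³⁺/Fe²⁺ couple is the cathode and Li⁺/Li is the anode.
E°cell = +0.770 − (−3.031) = +3.801 V; balancing electrons gives n = 1.
ΔG° = −nFE°cell = −(1)(96485)(+3.801) J/mol = −367 kJ/mol.

−367 kJ/mol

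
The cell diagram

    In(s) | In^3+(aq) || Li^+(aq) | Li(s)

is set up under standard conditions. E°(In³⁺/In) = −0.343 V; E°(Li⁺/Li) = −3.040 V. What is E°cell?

By convention the left-hand electrode in cell notation is the anode (oxidation) and the right-hand electrode is the cathode (reduction).
E°cell = E°(right) − E°(left) = −3.040 − (−0.343) = −2.697 V.
The negative sign shows that, as written, the cell would require an external voltage to drive the reaction.

−2.697 V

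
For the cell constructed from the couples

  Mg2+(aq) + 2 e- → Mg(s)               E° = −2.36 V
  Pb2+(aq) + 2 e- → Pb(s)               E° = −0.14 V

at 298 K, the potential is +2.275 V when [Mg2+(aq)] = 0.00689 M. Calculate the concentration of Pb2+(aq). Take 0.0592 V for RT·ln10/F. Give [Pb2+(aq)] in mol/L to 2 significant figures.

0.50 M

With Pb²⁺/Pb at the cathode and Mg²⁺/Mg at the anode, E°cell = −0.14 − (−2.36) = +2.22 V (n = 2).
Rearranging E = E° − (0.0592/n)·log Q gives log Q = 2(+2.22 − (+2.275))/0.0592 = −1.858.
For Pb2+(aq) + Mg(s) → Pb(s) + Mg2+(aq), the reaction quotient is Q = [Mg2+(aq)] / [Pb2+(aq)].
Substituting the known concentrations and solving, log [Pb2+(aq)] = −0.304 and [Pb2+(aq)] = 0.50 M.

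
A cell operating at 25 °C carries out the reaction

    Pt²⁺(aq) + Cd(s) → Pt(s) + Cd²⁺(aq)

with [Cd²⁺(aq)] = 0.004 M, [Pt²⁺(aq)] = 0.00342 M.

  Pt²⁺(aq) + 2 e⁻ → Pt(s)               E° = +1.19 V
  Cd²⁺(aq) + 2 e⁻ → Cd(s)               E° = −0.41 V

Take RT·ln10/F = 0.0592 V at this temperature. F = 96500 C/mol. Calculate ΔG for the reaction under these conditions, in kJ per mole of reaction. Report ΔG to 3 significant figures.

The standard cell potential is +1.19 − (−0.41) = +1.60 V, with n = 2 electrons in the balanced equation.
Here Q = [Cd²⁺(aq)] / [Pt²⁺(aq)] = 1.17 (log Q = 0.068), giving E = +1.60 − (0.0592/2)·(0.068) = +1.5980 V.
Finally ΔG = −nFE = −(2)(96500 C/mol)(+1.5980 V) = −308 kJ/mol.

−308 kJ/mol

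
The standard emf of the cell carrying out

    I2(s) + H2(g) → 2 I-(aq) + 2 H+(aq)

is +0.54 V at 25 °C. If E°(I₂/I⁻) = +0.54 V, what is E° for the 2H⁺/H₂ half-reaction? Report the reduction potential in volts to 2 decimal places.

In the reaction as written the I₂/I⁻ couple is reduced (cathode) and 2H⁺/H₂ is oxidized (anode), so E°cell = E°(I₂/I⁻) − E°(2H⁺/H₂).
E°(2H⁺/H₂) = E°(cathode) − E°cell = +0.54 − (+0.54) = +0.00 V.

+0.00 V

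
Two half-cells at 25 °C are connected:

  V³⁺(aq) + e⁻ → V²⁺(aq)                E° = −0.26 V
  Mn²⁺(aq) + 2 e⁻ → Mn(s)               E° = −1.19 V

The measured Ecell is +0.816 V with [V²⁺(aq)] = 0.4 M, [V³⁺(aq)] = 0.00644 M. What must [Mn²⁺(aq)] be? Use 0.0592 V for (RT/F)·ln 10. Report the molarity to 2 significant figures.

1.8 M

V³⁺/V²⁺ is the cathode (higher E°); E°cell = −0.26 − (−1.19) = +0.93 V with n = 2.
Since E = E° − (0.0592/n)·log Q, log Q = n(E° − E)/0.0592 = 3.851.
Balancing electrons gives 2 V³⁺(aq) + Mn(s) → 2 V²⁺(aq) + Mn²⁺(aq); thus Q = ([V²⁺(aq)]^2·[Mn²⁺(aq)]) / [V³⁺(aq)]^2.
Isolating [Mn²⁺(aq)] in Q = 10^{3.851} yields log [Mn²⁺(aq)] = 0.265, i.e. 1.8 M.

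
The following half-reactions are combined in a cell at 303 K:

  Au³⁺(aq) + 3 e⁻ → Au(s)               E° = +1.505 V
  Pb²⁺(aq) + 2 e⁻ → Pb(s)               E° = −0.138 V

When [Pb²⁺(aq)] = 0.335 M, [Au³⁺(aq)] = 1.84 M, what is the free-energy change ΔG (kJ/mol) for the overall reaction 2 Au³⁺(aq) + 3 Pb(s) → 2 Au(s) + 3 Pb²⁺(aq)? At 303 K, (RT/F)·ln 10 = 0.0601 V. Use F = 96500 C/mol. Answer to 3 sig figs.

With Au³⁺/Au reduced at the cathode, E°cell = +1.505 − (−0.138) = +1.643 V and n = 6.
Q = [Pb²⁺(aq)]^3 / [Au³⁺(aq)]^2 = 0.0111, so log Q = −1.955 and E = +1.643 − (0.0601/6)(−1.955) = +1.6626 V.
Then ΔG = −nFE = −6 × 96500 × +1.6626 J/mol = −963 kJ/mol.

−963 kJ/mol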